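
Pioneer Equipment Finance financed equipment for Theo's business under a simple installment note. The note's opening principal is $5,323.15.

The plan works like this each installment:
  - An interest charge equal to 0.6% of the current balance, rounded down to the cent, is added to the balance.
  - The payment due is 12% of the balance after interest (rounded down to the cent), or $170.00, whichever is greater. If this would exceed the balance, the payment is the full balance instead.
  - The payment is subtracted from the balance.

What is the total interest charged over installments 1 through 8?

Installment 1: opening $5,323.15; interest $31.93 → $5,355.08; payment $642.60; balance $4,712.48
Installment 2: opening $4,712.48; interest $28.27 → $4,740.75; payment $568.89; balance $4,171.86
Installment 3: opening $4,171.86; interest $25.03 → $4,196.89; payment $503.62; balance $3,693.27
Installment 4: opening $3,693.27; interest $22.15 → $3,715.42; payment $445.85; balance $3,269.57
Installment 5: opening $3,269.57; interest $19.61 → $3,289.18; payment $394.70; balance $2,894.48
Installment 6: opening $2,894.48; interest $17.36 → $2,911.84; payment $349.42; balance $2,562.42
Installment 7: opening $2,562.42; interest $15.37 → $2,577.79; payment $309.33; balance $2,268.46
Installment 8: opening $2,268.46; interest $13.61 → $2,282.07; payment $273.84; balance $2,008.23
Total interest: $31.93 + $28.27 + $25.03 + $22.15 + $19.61 + $17.36 + $15.37 + $13.61 = $173.33

$173.33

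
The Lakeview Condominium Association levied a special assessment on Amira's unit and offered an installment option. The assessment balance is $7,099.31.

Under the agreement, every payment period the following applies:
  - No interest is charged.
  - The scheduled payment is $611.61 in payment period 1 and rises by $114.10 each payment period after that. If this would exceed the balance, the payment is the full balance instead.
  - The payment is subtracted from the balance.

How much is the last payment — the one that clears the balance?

Payment period 1: opening $7,099.31; payment $611.61; balance $6,487.70
Payment period 2: opening $6,487.70; payment $725.71; balance $5,761.99
Payment period 3: opening $5,761.99; payment $839.81; balance $4,922.18
Payment period 4: opening $4,922.18; payment $953.91; balance $3,968.27
Payment period 5: opening $3,968.27; payment $1,068.01; balance $2,900.26
Payment period 6: opening $2,900.26; payment $1,182.11; balance $1,718.15
Payment period 7: opening $1,718.15; payment $1,296.21; balance $421.94
Payment period 8: opening $421.94; payment $421.94; balance $0.00

$421.94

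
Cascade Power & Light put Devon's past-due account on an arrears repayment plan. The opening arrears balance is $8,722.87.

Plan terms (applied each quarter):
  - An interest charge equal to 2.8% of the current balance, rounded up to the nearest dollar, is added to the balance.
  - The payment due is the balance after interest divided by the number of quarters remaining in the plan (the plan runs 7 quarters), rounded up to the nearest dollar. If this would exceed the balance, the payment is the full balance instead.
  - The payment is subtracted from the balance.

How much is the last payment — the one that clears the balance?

$1,512.87

Quarter 1: $8,722.87 +$245.00 interest = $8,967.87; pay $1,282.00 → $7,685.87
Quarter 2: $7,685.87 +$216.00 interest = $7,901.87; pay $1,317.00 → $6,584.87
Quarter 3: $6,584.87 +$185.00 interest = $6,769.87; pay $1,354.00 → $5,415.87
Quarter 4: $5,415.87 +$152.00 interest = $5,567.87; pay $1,392.00 → $4,175.87
Quarter 5: $4,175.87 +$117.00 interest = $4,292.87; pay $1,431.00 → $2,861.87
Quarter 6: $2,861.87 +$81.00 interest = $2,942.87; pay $1,472.00 → $1,470.87
Quarter 7: $1,470.87 +$42.00 interest = $1,512.87; pay $1,512.87 → $0.00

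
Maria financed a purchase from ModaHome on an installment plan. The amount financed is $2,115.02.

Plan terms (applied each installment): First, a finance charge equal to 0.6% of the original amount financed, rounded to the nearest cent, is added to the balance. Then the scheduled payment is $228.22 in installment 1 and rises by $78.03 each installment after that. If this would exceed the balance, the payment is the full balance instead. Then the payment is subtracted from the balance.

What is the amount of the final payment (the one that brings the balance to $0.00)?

$269.76

Installment 1: opening $2,115.02; interest $12.69 → $2,127.71; payment $228.22; balance $1,899.49
Installment 2: opening $1,899.49; interest $12.69 → $1,912.18; payment $306.25; balance $1,605.93
Installment 3: opening $1,605.93; interest $12.69 → $1,618.62; payment $384.28; balance $1,234.34
Installment 4: opening $1,234.34; interest $12.69 → $1,247.03; payment $462.31; balance $784.72
Installment 5: opening $784.72; interest $12.69 → $797.41; payment $540.34; balance $257.07
Installment 6: opening $257.07; interest $12.69 → $269.76; payment $269.76; balance $0.00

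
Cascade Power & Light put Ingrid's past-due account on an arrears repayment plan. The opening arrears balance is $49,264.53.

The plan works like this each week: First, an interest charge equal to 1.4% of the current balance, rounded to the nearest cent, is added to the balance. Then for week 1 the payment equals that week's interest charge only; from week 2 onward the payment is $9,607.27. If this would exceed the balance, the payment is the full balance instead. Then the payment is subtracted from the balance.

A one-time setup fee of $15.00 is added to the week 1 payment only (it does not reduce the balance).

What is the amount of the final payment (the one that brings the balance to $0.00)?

$3,458.38

Week 1: $49,264.53 +$689.70 interest = $49,954.23; pay $689.70 (+ $15.00 fee) → $49,264.53
Week 2: $49,264.53 +$689.70 interest = $49,954.23; pay $9,607.27 → $40,346.96
Week 3: $40,346.96 +$564.86 interest = $40,911.82; pay $9,607.27 → $31,304.55
Week 4: $31,304.55 +$438.26 interest = $31,742.81; pay $9,607.27 → $22,135.54
Week 5: $22,135.54 +$309.90 interest = $22,445.44; pay $9,607.27 → $12,838.17
Week 6: $12,838.17 +$179.73 interest = $13,017.90; pay $9,607.27 → $3,410.63
Week 7: $3,410.63 +$47.75 interest = $3,458.38; pay $3,458.38 → $0.00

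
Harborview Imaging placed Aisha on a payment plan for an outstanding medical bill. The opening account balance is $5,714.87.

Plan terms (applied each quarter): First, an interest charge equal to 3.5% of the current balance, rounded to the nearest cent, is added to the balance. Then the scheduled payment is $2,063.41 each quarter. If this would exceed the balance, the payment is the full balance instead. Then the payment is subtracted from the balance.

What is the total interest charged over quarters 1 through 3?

$402.12

# | Opening | Interest | Payment | End bal
1 | $5,714.87 | $200.02 | $2,063.41 | $3,851.48
2 | $3,851.48 | $134.80 | $2,063.41 | $1,922.87
3 | $1,922.87 | $67.30 | $1,990.17 | $0.00
Total interest: $200.02 + $134.80 + $67.30 = $402.12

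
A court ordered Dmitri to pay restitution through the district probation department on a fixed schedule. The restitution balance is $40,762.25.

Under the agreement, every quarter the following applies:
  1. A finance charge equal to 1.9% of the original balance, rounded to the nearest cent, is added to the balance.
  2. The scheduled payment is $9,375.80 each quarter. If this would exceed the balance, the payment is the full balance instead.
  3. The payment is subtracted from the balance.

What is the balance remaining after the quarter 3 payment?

Quarter 1: opening $40,762.25; interest $774.48 → $41,536.73; payment $9,375.80; balance $32,160.93
Quarter 2: opening $32,160.93; interest $774.48 → $32,935.41; payment $9,375.80; balance $23,559.61
Quarter 3: opening $23,559.61; interest $774.48 → $24,334.09; payment $9,375.80; balance $14,958.29

$14,958.29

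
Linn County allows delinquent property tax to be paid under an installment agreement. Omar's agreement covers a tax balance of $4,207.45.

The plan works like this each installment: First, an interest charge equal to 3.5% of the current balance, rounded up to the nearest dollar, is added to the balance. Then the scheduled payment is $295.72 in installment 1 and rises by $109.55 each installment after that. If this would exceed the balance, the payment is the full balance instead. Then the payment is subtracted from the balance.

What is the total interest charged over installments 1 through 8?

Installment 1: $4,207.45 +$148.00 interest = $4,355.45; pay $295.72 → $4,059.73
Installment 2: $4,059.73 +$143.00 interest = $4,202.73; pay $405.27 → $3,797.46
Installment 3: $3,797.46 +$133.00 interest = $3,930.46; pay $514.82 → $3,415.64
Installment 4: $3,415.64 +$120.00 interest = $3,535.64; pay $624.37 → $2,911.27
Installment 5: $2,911.27 +$102.00 interest = $3,013.27; pay $733.92 → $2,279.35
Installment 6: $2,279.35 +$80.00 interest = $2,359.35; pay $843.47 → $1,515.88
Installment 7: $1,515.88 +$54.00 interest = $1,569.88; pay $953.02 → $616.86
Installment 8: $616.86 +$22.00 interest = $638.86; pay $638.86 → $0.00
Total interest: $148.00 + $143.00 + $133.00 + $120.00 + $102.00 + $80.00 + $54.00 + $22.00 = $802.00

$802.00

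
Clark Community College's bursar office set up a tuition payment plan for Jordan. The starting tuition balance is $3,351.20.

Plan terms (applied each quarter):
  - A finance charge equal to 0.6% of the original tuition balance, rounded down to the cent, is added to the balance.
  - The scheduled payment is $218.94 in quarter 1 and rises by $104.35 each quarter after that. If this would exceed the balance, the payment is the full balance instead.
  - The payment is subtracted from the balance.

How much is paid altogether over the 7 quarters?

$3,491.90

Quarter 1: $3,351.20 +$20.10 interest = $3,371.30; pay $218.94 → $3,152.36
Quarter 2: $3,152.36 +$20.10 interest = $3,172.46; pay $323.29 → $2,849.17
Quarter 3: $2,849.17 +$20.10 interest = $2,869.27; pay $427.64 → $2,441.63
Quarter 4: $2,441.63 +$20.10 interest = $2,461.73; pay $531.99 → $1,929.74
Quarter 5: $1,929.74 +$20.10 interest = $1,949.84; pay $636.34 → $1,313.50
Quarter 6: $1,313.50 +$20.10 interest = $1,333.60; pay $740.69 → $592.91
Quarter 7: $592.91 +$20.10 interest = $613.01; pay $613.01 → $0.00
Total paid: $3,491.90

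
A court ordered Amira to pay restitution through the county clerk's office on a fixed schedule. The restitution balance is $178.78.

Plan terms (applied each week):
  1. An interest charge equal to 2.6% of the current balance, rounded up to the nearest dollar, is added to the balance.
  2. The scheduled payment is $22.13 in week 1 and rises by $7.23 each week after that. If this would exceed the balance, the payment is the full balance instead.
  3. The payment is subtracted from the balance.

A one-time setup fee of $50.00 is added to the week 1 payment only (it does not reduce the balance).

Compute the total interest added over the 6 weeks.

$20.00

Week 1: opening $178.78; interest $5.00 → $183.78; payment $22.13 (+ $50.00 fee); balance $161.65
Week 2: opening $161.65; interest $5.00 → $166.65; payment $29.36; balance $137.29
Week 3: opening $137.29; interest $4.00 → $141.29; payment $36.59; balance $104.70
Week 4: opening $104.70; interest $3.00 → $107.70; payment $43.82; balance $63.88
Week 5: opening $63.88; interest $2.00 → $65.88; payment $51.05; balance $14.83
Week 6: opening $14.83; interest $1.00 → $15.83; payment $15.83; balance $0.00
Total interest: $5.00 + $5.00 + $4.00 + $3.00 + $2.00 + $1.00 = $20.00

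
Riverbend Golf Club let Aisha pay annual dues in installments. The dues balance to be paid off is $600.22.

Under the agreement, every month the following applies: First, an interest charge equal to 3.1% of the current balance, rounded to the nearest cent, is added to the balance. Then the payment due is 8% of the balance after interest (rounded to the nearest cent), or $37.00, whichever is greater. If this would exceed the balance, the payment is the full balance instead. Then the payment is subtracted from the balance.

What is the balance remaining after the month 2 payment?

$540.01

Month 1: opening $600.22; interest $18.61 → $618.83; payment $49.51; balance $569.32
Month 2: opening $569.32; interest $17.65 → $586.97; payment $46.96; balance $540.01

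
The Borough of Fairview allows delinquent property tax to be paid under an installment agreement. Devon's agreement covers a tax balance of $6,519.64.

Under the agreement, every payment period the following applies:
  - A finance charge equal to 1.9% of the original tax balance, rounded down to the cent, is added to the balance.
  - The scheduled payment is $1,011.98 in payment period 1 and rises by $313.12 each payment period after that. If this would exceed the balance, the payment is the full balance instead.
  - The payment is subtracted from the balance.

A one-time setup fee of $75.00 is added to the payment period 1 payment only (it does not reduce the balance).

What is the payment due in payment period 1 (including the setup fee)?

Payment period 1: opening $6,519.64; interest $123.87 → $6,643.51; payment $1,011.98 (+ $75.00 fee); balance $5,631.53

$1,086.98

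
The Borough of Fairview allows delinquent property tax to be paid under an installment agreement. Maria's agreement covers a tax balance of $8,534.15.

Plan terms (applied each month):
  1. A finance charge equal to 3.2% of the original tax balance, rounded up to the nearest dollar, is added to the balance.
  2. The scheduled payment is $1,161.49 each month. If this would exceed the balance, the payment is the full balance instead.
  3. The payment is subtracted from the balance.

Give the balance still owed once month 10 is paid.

# | Opening | Interest | Payment | End bal
1 | $8,534.15 | $274.00 | $1,161.49 | $7,646.66
2 | $7,646.66 | $274.00 | $1,161.49 | $6,759.17
3 | $6,759.17 | $274.00 | $1,161.49 | $5,871.68
4 | $5,871.68 | $274.00 | $1,161.49 | $4,984.19
5 | $4,984.19 | $274.00 | $1,161.49 | $4,096.70
6 | $4,096.70 | $274.00 | $1,161.49 | $3,209.21
7 | $3,209.21 | $274.00 | $1,161.49 | $2,321.72
8 | $2,321.72 | $274.00 | $1,161.49 | $1,434.23
9 | $1,434.23 | $274.00 | $1,161.49 | $546.74
10 | $546.74 | $274.00 | $820.74 | $0.00

$0.00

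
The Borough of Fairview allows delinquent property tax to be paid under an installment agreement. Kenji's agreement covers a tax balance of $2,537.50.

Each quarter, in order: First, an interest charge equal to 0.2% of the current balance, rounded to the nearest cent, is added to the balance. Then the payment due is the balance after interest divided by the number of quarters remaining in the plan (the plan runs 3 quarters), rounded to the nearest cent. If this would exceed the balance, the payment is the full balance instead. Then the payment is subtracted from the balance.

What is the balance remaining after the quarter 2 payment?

$849.22

Quarter 1: opening $2,537.50; interest $5.08 → $2,542.58; payment $847.53; balance $1,695.05
Quarter 2: opening $1,695.05; interest $3.39 → $1,698.44; payment $849.22; balance $849.22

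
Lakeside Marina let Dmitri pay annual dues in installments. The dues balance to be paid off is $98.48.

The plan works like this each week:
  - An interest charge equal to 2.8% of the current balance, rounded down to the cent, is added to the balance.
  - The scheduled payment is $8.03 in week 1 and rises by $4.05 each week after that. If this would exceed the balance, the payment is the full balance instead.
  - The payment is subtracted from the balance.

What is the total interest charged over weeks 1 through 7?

$11.92

Week 1: opening $98.48; interest $2.75 → $101.23; payment $8.03; balance $93.20
Week 2: opening $93.20; interest $2.60 → $95.80; payment $12.08; balance $83.72
Week 3: opening $83.72; interest $2.34 → $86.06; payment $16.13; balance $69.93
Week 4: opening $69.93; interest $1.95 → $71.88; payment $20.18; balance $51.70
Week 5: opening $51.70; interest $1.44 → $53.14; payment $24.23; balance $28.91
Week 6: opening $28.91; interest $0.80 → $29.71; payment $28.28; balance $1.43
Week 7: opening $1.43; interest $0.04 → $1.47; payment $1.47; balance $0.00
Total interest: $2.75 + $2.60 + $2.34 + $1.95 + $1.44 + $0.80 + $0.04 = $11.92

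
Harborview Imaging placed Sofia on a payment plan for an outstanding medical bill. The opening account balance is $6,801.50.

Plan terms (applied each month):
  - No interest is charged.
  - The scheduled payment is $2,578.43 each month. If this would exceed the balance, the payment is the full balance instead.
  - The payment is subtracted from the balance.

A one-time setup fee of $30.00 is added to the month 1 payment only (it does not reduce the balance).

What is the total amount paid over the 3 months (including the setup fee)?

$6,831.50

Month 1: opening $6,801.50; payment $2,578.43 (+ $30.00 fee); balance $4,223.07
Month 2: opening $4,223.07; payment $2,578.43; balance $1,644.64
Month 3: opening $1,644.64; payment $1,644.64; balance $0.00
Total paid: $6,831.50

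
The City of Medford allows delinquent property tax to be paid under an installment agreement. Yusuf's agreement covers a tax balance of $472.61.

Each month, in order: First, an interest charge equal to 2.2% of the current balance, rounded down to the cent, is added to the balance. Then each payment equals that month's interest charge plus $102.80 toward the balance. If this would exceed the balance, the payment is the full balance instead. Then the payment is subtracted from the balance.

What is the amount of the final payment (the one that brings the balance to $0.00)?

Month 1: opening $472.61; interest $10.39 → $483.00; payment $113.19; balance $369.81
Month 2: opening $369.81; interest $8.13 → $377.94; payment $110.93; balance $267.01
Month 3: opening $267.01; interest $5.87 → $272.88; payment $108.67; balance $164.21
Month 4: opening $164.21; interest $3.61 → $167.82; payment $106.41; balance $61.41
Month 5: opening $61.41; interest $1.35 → $62.76; payment $62.76; balance $0.00

$62.76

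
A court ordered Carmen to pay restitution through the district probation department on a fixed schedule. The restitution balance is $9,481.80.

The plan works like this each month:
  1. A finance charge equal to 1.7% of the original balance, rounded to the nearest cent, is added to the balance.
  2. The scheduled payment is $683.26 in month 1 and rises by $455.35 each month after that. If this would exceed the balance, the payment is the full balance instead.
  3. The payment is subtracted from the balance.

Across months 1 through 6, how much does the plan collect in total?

$10,448.94

Month 1: opening $9,481.80; interest $161.19 → $9,642.99; payment $683.26; balance $8,959.73
Month 2: opening $8,959.73; interest $161.19 → $9,120.92; payment $1,138.61; balance $7,982.31
Month 3: opening $7,982.31; interest $161.19 → $8,143.50; payment $1,593.96; balance $6,549.54
Month 4: opening $6,549.54; interest $161.19 → $6,710.73; payment $2,049.31; balance $4,661.42
Month 5: opening $4,661.42; interest $161.19 → $4,822.61; payment $2,504.66; balance $2,317.95
Month 6: opening $2,317.95; interest $161.19 → $2,479.14; payment $2,479.14; balance $0.00
Total paid: $10,448.94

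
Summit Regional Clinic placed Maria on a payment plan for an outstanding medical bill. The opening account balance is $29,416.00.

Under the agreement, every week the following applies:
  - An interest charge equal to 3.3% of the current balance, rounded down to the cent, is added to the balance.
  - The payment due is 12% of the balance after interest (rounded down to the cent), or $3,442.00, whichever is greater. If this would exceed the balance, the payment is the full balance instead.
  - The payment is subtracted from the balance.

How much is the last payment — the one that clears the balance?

$431.02

Week 1: $29,416.00 +$970.72 interest = $30,386.72; pay $3,646.40 → $26,740.32
Week 2: $26,740.32 +$882.43 interest = $27,622.75; pay $3,442.00 → $24,180.75
Week 3: $24,180.75 +$797.96 interest = $24,978.71; pay $3,442.00 → $21,536.71
Week 4: $21,536.71 +$710.71 interest = $22,247.42; pay $3,442.00 → $18,805.42
Week 5: $18,805.42 +$620.57 interest = $19,425.99; pay $3,442.00 → $15,983.99
Week 6: $15,983.99 +$527.47 interest = $16,511.46; pay $3,442.00 → $13,069.46
Week 7: $13,069.46 +$431.29 interest = $13,500.75; pay $3,442.00 → $10,058.75
Week 8: $10,058.75 +$331.93 interest = $10,390.68; pay $3,442.00 → $6,948.68
Week 9: $6,948.68 +$229.30 interest = $7,177.98; pay $3,442.00 → $3,735.98
Week 10: $3,735.98 +$123.28 interest = $3,859.26; pay $3,442.00 → $417.26
Week 11: $417.26 +$13.76 interest = $431.02; pay $431.02 → $0.00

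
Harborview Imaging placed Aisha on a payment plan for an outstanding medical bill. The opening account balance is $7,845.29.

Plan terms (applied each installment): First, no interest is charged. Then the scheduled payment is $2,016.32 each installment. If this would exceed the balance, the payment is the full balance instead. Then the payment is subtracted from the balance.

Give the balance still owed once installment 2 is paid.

Installment 1: opening $7,845.29; payment $2,016.32; balance $5,828.97
Installment 2: opening $5,828.97; payment $2,016.32; balance $3,812.65

$3,812.65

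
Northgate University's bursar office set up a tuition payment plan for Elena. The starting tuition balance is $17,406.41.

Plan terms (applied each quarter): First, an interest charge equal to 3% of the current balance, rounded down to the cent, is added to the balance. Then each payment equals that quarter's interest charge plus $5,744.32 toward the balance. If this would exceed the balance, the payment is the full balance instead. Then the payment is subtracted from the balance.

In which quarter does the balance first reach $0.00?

4

Quarter 1: $17,406.41 +$522.19 interest = $17,928.60; pay $6,266.51 → $11,662.09
Quarter 2: $11,662.09 +$349.86 interest = $12,011.95; pay $6,094.18 → $5,917.77
Quarter 3: $5,917.77 +$177.53 interest = $6,095.30; pay $5,921.85 → $173.45
Quarter 4: $173.45 +$5.20 interest = $178.65; pay $178.65 → $0.00
Balance reaches $0.00 in quarter 4.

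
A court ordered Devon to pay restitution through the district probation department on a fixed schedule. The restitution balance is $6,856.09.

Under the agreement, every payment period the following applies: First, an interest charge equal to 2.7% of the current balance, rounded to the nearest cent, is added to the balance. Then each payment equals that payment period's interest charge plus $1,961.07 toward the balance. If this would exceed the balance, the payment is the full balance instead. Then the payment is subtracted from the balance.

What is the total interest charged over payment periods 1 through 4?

Payment period 1: $6,856.09 +$185.11 interest = $7,041.20; pay $2,146.18 → $4,895.02
Payment period 2: $4,895.02 +$132.17 interest = $5,027.19; pay $2,093.24 → $2,933.95
Payment period 3: $2,933.95 +$79.22 interest = $3,013.17; pay $2,040.29 → $972.88
Payment period 4: $972.88 +$26.27 interest = $999.15; pay $999.15 → $0.00
Total interest: $185.11 + $132.17 + $79.22 + $26.27 = $422.77

$422.77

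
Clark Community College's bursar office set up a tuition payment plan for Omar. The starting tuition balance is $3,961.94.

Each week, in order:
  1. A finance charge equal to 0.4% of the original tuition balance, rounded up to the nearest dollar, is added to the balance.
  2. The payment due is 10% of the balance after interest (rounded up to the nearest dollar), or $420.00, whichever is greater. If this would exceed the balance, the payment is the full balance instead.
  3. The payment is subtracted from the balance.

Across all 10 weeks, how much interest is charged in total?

Week 1: opening $3,961.94; interest $16.00 → $3,977.94; payment $420.00; balance $3,557.94
Week 2: opening $3,557.94; interest $16.00 → $3,573.94; payment $420.00; balance $3,153.94
Week 3: opening $3,153.94; interest $16.00 → $3,169.94; payment $420.00; balance $2,749.94
Week 4: opening $2,749.94; interest $16.00 → $2,765.94; payment $420.00; balance $2,345.94
Week 5: opening $2,345.94; interest $16.00 → $2,361.94; payment $420.00; balance $1,941.94
Week 6: opening $1,941.94; interest $16.00 → $1,957.94; payment $420.00; balance $1,537.94
Week 7: opening $1,537.94; interest $16.00 → $1,553.94; payment $420.00; balance $1,133.94
Week 8: opening $1,133.94; interest $16.00 → $1,149.94; payment $420.00; balance $729.94
Week 9: opening $729.94; interest $16.00 → $745.94; payment $420.00; balance $325.94
Week 10: opening $325.94; interest $16.00 → $341.94; payment $341.94; balance $0.00
Total interest: $16.00 + $16.00 + $16.00 + $16.00 + $16.00 + $16.00 + $16.00 + $16.00 + $16.00 + $16.00 = $160.00

$160.00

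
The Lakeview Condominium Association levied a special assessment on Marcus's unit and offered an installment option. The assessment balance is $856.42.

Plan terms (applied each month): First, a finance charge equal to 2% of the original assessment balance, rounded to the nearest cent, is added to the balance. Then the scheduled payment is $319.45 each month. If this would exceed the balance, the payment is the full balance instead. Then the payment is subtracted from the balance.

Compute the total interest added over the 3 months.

Month 1: opening $856.42; interest $17.13 → $873.55; payment $319.45; balance $554.10
Month 2: opening $554.10; interest $17.13 → $571.23; payment $319.45; balance $251.78
Month 3: opening $251.78; interest $17.13 → $268.91; payment $268.91; balance $0.00
Total interest: $17.13 + $17.13 + $17.13 = $51.39

$51.39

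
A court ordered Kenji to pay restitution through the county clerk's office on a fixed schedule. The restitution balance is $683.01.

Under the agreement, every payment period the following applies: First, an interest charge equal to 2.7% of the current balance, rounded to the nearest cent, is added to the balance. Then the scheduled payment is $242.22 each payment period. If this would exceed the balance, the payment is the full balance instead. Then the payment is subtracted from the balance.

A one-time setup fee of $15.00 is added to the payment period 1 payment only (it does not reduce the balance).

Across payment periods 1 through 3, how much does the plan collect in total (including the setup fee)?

$735.04

# | Opening | Interest | Payment | Fee | End bal
1 | $683.01 | $18.44 | $242.22 | $15.00 | $459.23
2 | $459.23 | $12.40 | $242.22 | — | $229.41
3 | $229.41 | $6.19 | $235.60 | — | $0.00
Total paid: $735.04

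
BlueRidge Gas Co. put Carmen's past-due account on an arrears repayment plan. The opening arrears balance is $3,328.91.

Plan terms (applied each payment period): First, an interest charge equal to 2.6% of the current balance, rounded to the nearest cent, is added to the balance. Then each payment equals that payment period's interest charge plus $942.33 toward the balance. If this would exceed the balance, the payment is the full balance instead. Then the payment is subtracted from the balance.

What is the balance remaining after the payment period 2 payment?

$1,444.25

# | Opening | Interest | Payment | End bal
1 | $3,328.91 | $86.55 | $1,028.88 | $2,386.58
2 | $2,386.58 | $62.05 | $1,004.38 | $1,444.25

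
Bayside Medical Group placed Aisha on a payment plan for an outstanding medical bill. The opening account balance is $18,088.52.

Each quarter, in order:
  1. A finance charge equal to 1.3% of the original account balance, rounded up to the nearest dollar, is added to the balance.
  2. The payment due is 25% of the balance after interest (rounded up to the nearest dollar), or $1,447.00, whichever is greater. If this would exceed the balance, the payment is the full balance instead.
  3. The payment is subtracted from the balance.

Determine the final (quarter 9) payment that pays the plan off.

$1,434.52

Quarter 1: $18,088.52 +$236.00 interest = $18,324.52; pay $4,582.00 → $13,742.52
Quarter 2: $13,742.52 +$236.00 interest = $13,978.52; pay $3,495.00 → $10,483.52
Quarter 3: $10,483.52 +$236.00 interest = $10,719.52; pay $2,680.00 → $8,039.52
Quarter 4: $8,039.52 +$236.00 interest = $8,275.52; pay $2,069.00 → $6,206.52
Quarter 5: $6,206.52 +$236.00 interest = $6,442.52; pay $1,611.00 → $4,831.52
Quarter 6: $4,831.52 +$236.00 interest = $5,067.52; pay $1,447.00 → $3,620.52
Quarter 7: $3,620.52 +$236.00 interest = $3,856.52; pay $1,447.00 → $2,409.52
Quarter 8: $2,409.52 +$236.00 interest = $2,645.52; pay $1,447.00 → $1,198.52
Quarter 9: $1,198.52 +$236.00 interest = $1,434.52; pay $1,434.52 → $0.00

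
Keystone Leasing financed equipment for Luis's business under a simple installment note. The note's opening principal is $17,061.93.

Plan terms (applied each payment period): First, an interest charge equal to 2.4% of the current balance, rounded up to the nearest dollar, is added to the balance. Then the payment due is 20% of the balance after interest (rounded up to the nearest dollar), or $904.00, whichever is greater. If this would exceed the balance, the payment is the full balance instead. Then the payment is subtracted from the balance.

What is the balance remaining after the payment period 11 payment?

Payment period 1: $17,061.93 +$410.00 interest = $17,471.93; pay $3,495.00 → $13,976.93
Payment period 2: $13,976.93 +$336.00 interest = $14,312.93; pay $2,863.00 → $11,449.93
Payment period 3: $11,449.93 +$275.00 interest = $11,724.93; pay $2,345.00 → $9,379.93
Payment period 4: $9,379.93 +$226.00 interest = $9,605.93; pay $1,922.00 → $7,683.93
Payment period 5: $7,683.93 +$185.00 interest = $7,868.93; pay $1,574.00 → $6,294.93
Payment period 6: $6,294.93 +$152.00 interest = $6,446.93; pay $1,290.00 → $5,156.93
Payment period 7: $5,156.93 +$124.00 interest = $5,280.93; pay $1,057.00 → $4,223.93
Payment period 8: $4,223.93 +$102.00 interest = $4,325.93; pay $904.00 → $3,421.93
Payment period 9: $3,421.93 +$83.00 interest = $3,504.93; pay $904.00 → $2,600.93
Payment period 10: $2,600.93 +$63.00 interest = $2,663.93; pay $904.00 → $1,759.93
Payment period 11: $1,759.93 +$43.00 interest = $1,802.93; pay $904.00 → $898.93

$898.93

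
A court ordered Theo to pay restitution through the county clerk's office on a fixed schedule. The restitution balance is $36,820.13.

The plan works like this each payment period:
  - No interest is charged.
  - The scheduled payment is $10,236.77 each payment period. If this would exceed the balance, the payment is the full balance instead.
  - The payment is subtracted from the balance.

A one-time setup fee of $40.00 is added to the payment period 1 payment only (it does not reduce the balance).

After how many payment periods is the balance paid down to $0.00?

4

Payment period 1: $36,820.13 − $10,236.77 (+ $40.00 fee) → $26,583.36
Payment period 2: $26,583.36 − $10,236.77 → $16,346.59
Payment period 3: $16,346.59 − $10,236.77 → $6,109.82
Payment period 4: $6,109.82 − $6,109.82 → $0.00
Balance reaches $0.00 in payment period 4.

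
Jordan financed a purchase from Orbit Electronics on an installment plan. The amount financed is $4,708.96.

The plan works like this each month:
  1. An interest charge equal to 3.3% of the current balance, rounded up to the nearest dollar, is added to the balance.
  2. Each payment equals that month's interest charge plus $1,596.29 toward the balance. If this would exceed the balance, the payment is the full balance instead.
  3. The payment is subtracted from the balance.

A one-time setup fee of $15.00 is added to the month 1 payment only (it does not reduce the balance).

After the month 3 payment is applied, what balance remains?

Month 1: $4,708.96 +$156.00 interest = $4,864.96; pay $1,752.29 (+ $15.00 fee) → $3,112.67
Month 2: $3,112.67 +$103.00 interest = $3,215.67; pay $1,699.29 → $1,516.38
Month 3: $1,516.38 +$51.00 interest = $1,567.38; pay $1,567.38 → $0.00

$0.00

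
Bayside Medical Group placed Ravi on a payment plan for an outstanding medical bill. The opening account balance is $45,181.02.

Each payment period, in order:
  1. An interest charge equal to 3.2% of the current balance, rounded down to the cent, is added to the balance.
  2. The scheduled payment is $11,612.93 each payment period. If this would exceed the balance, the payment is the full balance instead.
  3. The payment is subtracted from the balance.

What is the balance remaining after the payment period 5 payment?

$0.00

Payment period 1: $45,181.02 +$1,445.79 interest = $46,626.81; pay $11,612.93 → $35,013.88
Payment period 2: $35,013.88 +$1,120.44 interest = $36,134.32; pay $11,612.93 → $24,521.39
Payment period 3: $24,521.39 +$784.68 interest = $25,306.07; pay $11,612.93 → $13,693.14
Payment period 4: $13,693.14 +$438.18 interest = $14,131.32; pay $11,612.93 → $2,518.39
Payment period 5: $2,518.39 +$80.58 interest = $2,598.97; pay $2,598.97 → $0.00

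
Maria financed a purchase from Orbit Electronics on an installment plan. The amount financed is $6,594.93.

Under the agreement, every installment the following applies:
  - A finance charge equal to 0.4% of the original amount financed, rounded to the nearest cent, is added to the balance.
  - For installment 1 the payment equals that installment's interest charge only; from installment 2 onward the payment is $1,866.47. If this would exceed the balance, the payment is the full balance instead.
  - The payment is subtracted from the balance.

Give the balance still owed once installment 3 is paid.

Installment 1: opening $6,594.93; interest $26.38 → $6,621.31; payment $26.38; balance $6,594.93
Installment 2: opening $6,594.93; interest $26.38 → $6,621.31; payment $1,866.47; balance $4,754.84
Installment 3: opening $4,754.84; interest $26.38 → $4,781.22; payment $1,866.47; balance $2,914.75

$2,914.75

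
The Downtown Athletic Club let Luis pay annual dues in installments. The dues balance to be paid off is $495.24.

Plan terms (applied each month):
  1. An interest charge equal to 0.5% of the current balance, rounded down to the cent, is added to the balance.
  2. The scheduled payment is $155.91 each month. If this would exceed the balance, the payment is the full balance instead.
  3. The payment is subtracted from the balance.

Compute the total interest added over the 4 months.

Month 1: opening $495.24; interest $2.47 → $497.71; payment $155.91; balance $341.80
Month 2: opening $341.80; interest $1.70 → $343.50; payment $155.91; balance $187.59
Month 3: opening $187.59; interest $0.93 → $188.52; payment $155.91; balance $32.61
Month 4: opening $32.61; interest $0.16 → $32.77; payment $32.77; balance $0.00
Total interest: $2.47 + $1.70 + $0.93 + $0.16 = $5.26

$5.26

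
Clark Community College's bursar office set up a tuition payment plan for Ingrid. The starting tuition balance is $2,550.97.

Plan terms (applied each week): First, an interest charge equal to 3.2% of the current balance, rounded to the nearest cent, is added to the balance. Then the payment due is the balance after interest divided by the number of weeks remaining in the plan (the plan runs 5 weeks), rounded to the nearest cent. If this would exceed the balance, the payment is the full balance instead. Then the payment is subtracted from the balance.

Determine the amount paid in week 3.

Week 1: opening $2,550.97; interest $81.63 → $2,632.60; payment $526.52; balance $2,106.08
Week 2: opening $2,106.08; interest $67.39 → $2,173.47; payment $543.37; balance $1,630.10
Week 3: opening $1,630.10; interest $52.16 → $1,682.26; payment $560.75; balance $1,121.51

$560.75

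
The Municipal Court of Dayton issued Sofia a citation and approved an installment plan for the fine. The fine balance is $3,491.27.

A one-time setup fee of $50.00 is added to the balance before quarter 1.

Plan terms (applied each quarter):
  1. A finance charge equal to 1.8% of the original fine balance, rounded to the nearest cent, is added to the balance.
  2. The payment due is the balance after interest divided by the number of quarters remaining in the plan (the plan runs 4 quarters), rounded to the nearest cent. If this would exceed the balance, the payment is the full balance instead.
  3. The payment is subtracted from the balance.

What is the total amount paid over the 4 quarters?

Quarter 1: $3,541.27 +$62.84 interest = $3,604.11; pay $901.03 → $2,703.08
Quarter 2: $2,703.08 +$62.84 interest = $2,765.92; pay $921.97 → $1,843.95
Quarter 3: $1,843.95 +$62.84 interest = $1,906.79; pay $953.40 → $953.39
Quarter 4: $953.39 +$62.84 interest = $1,016.23; pay $1,016.23 → $0.00
Total paid: $3,792.63

$3,792.63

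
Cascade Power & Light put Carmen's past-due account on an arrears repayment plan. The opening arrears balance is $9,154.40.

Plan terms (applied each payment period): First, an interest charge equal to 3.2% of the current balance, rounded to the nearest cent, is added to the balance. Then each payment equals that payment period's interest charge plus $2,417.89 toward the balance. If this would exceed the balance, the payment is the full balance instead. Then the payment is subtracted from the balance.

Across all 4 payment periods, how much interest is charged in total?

$707.53

Payment period 1: $9,154.40 +$292.94 interest = $9,447.34; pay $2,710.83 → $6,736.51
Payment period 2: $6,736.51 +$215.57 interest = $6,952.08; pay $2,633.46 → $4,318.62
Payment period 3: $4,318.62 +$138.20 interest = $4,456.82; pay $2,556.09 → $1,900.73
Payment period 4: $1,900.73 +$60.82 interest = $1,961.55; pay $1,961.55 → $0.00
Total interest: $292.94 + $215.57 + $138.20 + $60.82 = $707.53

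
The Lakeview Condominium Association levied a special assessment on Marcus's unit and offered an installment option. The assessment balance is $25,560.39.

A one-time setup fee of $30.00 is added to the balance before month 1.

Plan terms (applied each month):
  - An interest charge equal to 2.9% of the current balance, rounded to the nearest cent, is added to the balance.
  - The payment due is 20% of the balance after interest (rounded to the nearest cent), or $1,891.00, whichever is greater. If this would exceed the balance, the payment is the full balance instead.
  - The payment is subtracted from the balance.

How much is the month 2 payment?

$4,335.38

Month 1: $25,590.39 +$742.12 interest = $26,332.51; pay $5,266.50 → $21,066.01
Month 2: $21,066.01 +$610.91 interest = $21,676.92; pay $4,335.38 → $17,341.54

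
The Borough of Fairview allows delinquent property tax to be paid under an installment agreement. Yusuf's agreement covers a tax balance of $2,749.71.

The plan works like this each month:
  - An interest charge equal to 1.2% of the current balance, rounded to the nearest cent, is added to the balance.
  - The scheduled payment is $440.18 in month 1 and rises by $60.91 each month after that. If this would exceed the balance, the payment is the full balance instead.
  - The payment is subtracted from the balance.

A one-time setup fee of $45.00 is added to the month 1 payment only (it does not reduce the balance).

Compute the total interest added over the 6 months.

$108.75

Month 1: opening $2,749.71; interest $33.00 → $2,782.71; payment $440.18 (+ $45.00 fee); balance $2,342.53
Month 2: opening $2,342.53; interest $28.11 → $2,370.64; payment $501.09; balance $1,869.55
Month 3: opening $1,869.55; interest $22.43 → $1,891.98; payment $562.00; balance $1,329.98
Month 4: opening $1,329.98; interest $15.96 → $1,345.94; payment $622.91; balance $723.03
Month 5: opening $723.03; interest $8.68 → $731.71; payment $683.82; balance $47.89
Month 6: opening $47.89; interest $0.57 → $48.46; payment $48.46; balance $0.00
Total interest: $33.00 + $28.11 + $22.43 + $15.96 + $8.68 + $0.57 = $108.75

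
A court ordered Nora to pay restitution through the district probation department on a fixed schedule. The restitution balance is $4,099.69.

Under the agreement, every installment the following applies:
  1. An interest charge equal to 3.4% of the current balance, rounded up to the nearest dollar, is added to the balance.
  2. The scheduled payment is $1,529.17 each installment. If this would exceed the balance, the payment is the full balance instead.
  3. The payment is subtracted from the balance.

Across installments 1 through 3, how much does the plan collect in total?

Installment 1: opening $4,099.69; interest $140.00 → $4,239.69; payment $1,529.17; balance $2,710.52
Installment 2: opening $2,710.52; interest $93.00 → $2,803.52; payment $1,529.17; balance $1,274.35
Installment 3: opening $1,274.35; interest $44.00 → $1,318.35; payment $1,318.35; balance $0.00
Total paid: $4,376.69

$4,376.69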